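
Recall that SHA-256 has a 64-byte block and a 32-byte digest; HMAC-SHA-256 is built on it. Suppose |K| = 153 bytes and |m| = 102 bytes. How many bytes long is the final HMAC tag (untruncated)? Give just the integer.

The tag is one SHA-256 digest: 32 bytes.

32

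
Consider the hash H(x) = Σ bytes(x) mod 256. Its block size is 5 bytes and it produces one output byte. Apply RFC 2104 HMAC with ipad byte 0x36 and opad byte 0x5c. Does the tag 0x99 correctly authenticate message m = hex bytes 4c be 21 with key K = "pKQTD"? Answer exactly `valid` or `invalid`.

valid

Key "pKQTD" = 70 4b 51 54 44 is exactly B = 5 bytes: K' = 70 4b 51 54 44.
K' ⊕ ipad = 46 7d 67 62 72; K' ⊕ opad = 2c 17 0d 08 18.
Inner hash: sum = 70+125+103+98+114+76+190+33 = 809; mod 256 = 41 → 29.
Outer hash (recomputed tag): sum = 44+23+13+8+24+41 = 153 → 99.
Recomputed tag = 99; claimed = 99 → match.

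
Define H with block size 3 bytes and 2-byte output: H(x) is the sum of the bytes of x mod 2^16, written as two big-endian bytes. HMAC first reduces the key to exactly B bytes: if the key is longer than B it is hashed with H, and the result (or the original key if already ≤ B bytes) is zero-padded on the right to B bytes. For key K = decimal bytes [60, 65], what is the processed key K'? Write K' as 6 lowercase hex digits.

3c4100

Key decimal bytes [60, 65] = 3c 41 is 2 bytes ≤ B = 3; zero-pad to 3 bytes: K' = 3c 41 00.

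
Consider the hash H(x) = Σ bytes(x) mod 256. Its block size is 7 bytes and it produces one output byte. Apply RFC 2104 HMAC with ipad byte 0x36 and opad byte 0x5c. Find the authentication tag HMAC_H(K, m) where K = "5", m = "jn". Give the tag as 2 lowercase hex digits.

Key "5" = 35 is 1 byte ≤ B = 7; zero-pad to 7 bytes: K' = 35 00 00 00 00 00 00.
K' ⊕ ipad = 03 36 36 36 36 36 36.  K' ⊕ opad = 69 5c 5c 5c 5c 5c 5c.
Inner input = (K'⊕ipad) ∥ m = 03 36 36 36 36 36 36 ∥ 6a 6e.
Inner hash: sum = 3+54+54+54+54+54+54+106+110 = 543; mod 256 = 31 → 1f.
Outer input = (K'⊕opad) ∥ inner = 69 5c 5c 5c 5c 5c 5c ∥ 1f.
Outer hash (tag): sum = 105+92+92+92+92+92+92+31 = 688; mod 256 = 176 → b0.

b0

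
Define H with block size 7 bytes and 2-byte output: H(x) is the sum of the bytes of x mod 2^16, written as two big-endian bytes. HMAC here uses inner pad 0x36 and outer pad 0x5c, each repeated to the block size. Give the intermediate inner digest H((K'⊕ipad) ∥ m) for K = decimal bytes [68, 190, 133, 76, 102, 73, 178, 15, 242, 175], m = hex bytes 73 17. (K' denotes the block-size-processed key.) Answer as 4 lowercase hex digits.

029c

Key decimal bytes [68, 190, 133, 76, 102, 73, 178, 15, 242, 175] = 44 be 85 4c 66 49 b2 0f f2 af is 10 bytes > B = 7, so hash it first: H(key) = 04 e4, then zero-pad to 7 bytes: K' = 04 e4 00 00 00 00 00.
K' ⊕ ipad = 32 d2 36 36 36 36 36.
Inner input = 32 d2 36 36 36 36 36 ∥ 73 17.
Inner hash: sum = 50+210+54+54+54+54+54+115+23 = 668 → 02 9c.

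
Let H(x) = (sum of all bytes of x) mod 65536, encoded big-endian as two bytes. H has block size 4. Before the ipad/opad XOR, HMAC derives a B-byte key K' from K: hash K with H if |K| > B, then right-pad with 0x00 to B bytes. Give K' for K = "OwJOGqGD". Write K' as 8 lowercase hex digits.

|K| = 8 > B = 4, so first hash the key.
H(K): sum = 79+119+74+79+71+113+71+68 = 674 → 02 a2.
Zero-pad H(K) = 02 a2 to 4 bytes: K' = 02 a2 00 00.

02a20000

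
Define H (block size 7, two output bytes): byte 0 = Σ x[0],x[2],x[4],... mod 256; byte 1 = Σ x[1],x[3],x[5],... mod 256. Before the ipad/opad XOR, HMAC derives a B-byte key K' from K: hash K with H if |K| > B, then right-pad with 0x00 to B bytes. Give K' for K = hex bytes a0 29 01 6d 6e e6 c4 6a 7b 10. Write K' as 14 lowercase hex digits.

4ef60000000000

|K| = 10 > B = 7, so first hash the key.
H(K): even-index sum = 590 mod 256 = 78; odd-index sum = 502 mod 256 = 246 → 4e f6.
Zero-pad H(K) = 4e f6 to 7 bytes: K' = 4e f6 00 00 00 00 00.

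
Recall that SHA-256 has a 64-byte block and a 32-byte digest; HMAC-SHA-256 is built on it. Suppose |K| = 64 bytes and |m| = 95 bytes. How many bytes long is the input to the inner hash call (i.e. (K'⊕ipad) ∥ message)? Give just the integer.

159

Key is 64 ≤ 64 bytes, zero-padded: |K'| = 64.
Inner input = (K'⊕ipad) ∥ m → 64 + 95 = 159 bytes.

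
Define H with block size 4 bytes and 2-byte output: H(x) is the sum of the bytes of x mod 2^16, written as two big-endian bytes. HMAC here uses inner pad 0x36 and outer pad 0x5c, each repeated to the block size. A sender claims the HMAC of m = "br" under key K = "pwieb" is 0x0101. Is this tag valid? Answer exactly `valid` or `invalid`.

invalid

Key "pwieb" = 70 77 69 65 62 is 5 bytes > B = 4, so hash it first: H(key) = 02 17, then zero-pad to 4 bytes: K' = 02 17 00 00.
K' ⊕ ipad = 34 21 36 36; K' ⊕ opad = 5e 4b 5c 5c.
Inner hash: sum = 52+33+54+54+98+114 = 405 → 01 95.
Outer hash (recomputed tag): sum = 94+75+92+92+1+149 = 503 → 01 f7.
Recomputed tag = 01f7; claimed = 0101 → mismatch.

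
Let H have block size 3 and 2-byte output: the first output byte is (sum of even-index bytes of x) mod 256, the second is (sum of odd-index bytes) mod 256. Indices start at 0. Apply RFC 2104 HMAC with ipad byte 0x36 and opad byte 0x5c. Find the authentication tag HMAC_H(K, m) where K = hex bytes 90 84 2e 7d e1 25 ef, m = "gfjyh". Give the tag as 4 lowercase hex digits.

Key hex bytes 90 84 2e 7d e1 25 ef is 7 bytes > B = 3, so hash it first: H(key) = 8e 26, then zero-pad to 3 bytes: K' = 8e 26 00.
K' ⊕ ipad = b8 10 36.  K' ⊕ opad = d2 7a 5c.
Inner input = (K'⊕ipad) ∥ m = b8 10 36 ∥ 67 66 6a 79 68.
Inner hash: even-index sum = 461 mod 256 = 205; odd-index sum = 329 mod 256 = 73 → cd 49.
Outer input = (K'⊕opad) ∥ inner = d2 7a 5c ∥ cd 49.
Outer hash (tag): even-index sum = 375 mod 256 = 119; odd-index sum = 327 mod 256 = 71 → 77 47.

7747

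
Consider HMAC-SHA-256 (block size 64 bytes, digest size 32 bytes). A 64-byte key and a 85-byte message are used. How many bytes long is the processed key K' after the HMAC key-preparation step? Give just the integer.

Key is 64 ≤ 64 bytes, zero-padded: |K'| = 64.

64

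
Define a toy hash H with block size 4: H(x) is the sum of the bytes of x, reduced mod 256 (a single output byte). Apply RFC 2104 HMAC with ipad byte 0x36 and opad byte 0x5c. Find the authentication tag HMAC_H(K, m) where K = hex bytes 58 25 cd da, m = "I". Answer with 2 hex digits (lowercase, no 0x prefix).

Key hex bytes 58 25 cd da is exactly B = 4 bytes: K' = 58 25 cd da.
K' ⊕ ipad = 6e 13 fb ec.  K' ⊕ opad = 04 79 91 86.
Inner input = (K'⊕ipad) ∥ m = 6e 13 fb ec ∥ 49.
Inner hash: sum = 110+19+251+236+73 = 689; mod 256 = 177 → b1.
Outer input = (K'⊕opad) ∥ inner = 04 79 91 86 ∥ b1.
Outer hash (tag): sum = 4+121+145+134+177 = 581; mod 256 = 69 → 45.

45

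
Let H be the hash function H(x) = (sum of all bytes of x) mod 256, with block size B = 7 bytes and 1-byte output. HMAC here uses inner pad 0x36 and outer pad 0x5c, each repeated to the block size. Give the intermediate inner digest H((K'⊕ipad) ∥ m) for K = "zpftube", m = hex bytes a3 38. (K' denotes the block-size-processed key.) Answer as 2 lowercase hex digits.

Key "zpftube" = 7a 70 66 74 75 62 65 is exactly B = 7 bytes: K' = 7a 70 66 74 75 62 65.
K' ⊕ ipad = 4c 46 50 42 43 54 53.
Inner input = 4c 46 50 42 43 54 53 ∥ a3 38.
Inner hash: sum = 76+70+80+66+67+84+83+163+56 = 745; mod 256 = 233 → e9.

e9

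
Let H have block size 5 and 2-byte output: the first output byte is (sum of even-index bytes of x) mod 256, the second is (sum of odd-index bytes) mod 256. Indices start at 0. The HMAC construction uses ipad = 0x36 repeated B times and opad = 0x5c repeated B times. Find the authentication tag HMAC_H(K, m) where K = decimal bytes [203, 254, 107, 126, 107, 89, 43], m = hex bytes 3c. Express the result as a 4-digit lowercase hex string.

Key decimal bytes [203, 254, 107, 126, 107, 89, 43] = cb fe 6b 7e 6b 59 2b is 7 bytes > B = 5, so hash it first: H(key) = cc d5, then zero-pad to 5 bytes: K' = cc d5 00 00 00.
K' ⊕ ipad = fa e3 36 36 36.  K' ⊕ opad = 90 89 5c 5c 5c.
Inner input = (K'⊕ipad) ∥ m = fa e3 36 36 36 ∥ 3c.
Inner hash: even-index sum = 358 mod 256 = 102; odd-index sum = 341 mod 256 = 85 → 66 55.
Outer input = (K'⊕opad) ∥ inner = 90 89 5c 5c 5c ∥ 66 55.
Outer hash (tag): even-index sum = 413 mod 256 = 157; odd-index sum = 331 mod 256 = 75 → 9d 4b.

9d4b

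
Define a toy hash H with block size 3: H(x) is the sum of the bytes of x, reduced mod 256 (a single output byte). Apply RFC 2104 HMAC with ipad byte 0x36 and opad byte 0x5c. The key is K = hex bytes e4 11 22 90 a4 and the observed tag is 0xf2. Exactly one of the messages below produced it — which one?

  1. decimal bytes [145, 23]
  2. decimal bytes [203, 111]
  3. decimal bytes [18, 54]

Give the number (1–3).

2

Key hex bytes e4 11 22 90 a4 is 5 bytes > B = 3, so hash it first: H(key) = 4b, then zero-pad to 3 bytes: K' = 4b 00 00.
K' ⊕ ipad = 7d 36 36; K' ⊕ opad = 17 5c 5c.
m1: inner = H(7d 36 36 91 17) = 91; tag = H(17 5c 5c 91) = 60
m2: inner = H(7d 36 36 cb 6f) = 23; tag = H(17 5c 5c 23) = f2 ← matches
m3: inner = H(7d 36 36 12 36) = 31; tag = H(17 5c 5c 31) = 00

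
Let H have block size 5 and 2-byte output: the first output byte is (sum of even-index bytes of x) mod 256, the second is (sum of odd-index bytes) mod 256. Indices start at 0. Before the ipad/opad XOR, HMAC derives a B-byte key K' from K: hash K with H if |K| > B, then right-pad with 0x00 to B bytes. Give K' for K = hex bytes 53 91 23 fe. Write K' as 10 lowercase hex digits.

539123fe00

Key hex bytes 53 91 23 fe is 4 bytes ≤ B = 5; zero-pad to 5 bytes: K' = 53 91 23 fe 00.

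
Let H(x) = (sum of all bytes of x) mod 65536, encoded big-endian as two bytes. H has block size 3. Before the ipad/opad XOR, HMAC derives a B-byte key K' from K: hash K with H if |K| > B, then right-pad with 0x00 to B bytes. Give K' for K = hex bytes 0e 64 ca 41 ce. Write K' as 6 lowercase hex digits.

024b00

|K| = 5 > B = 3, so first hash the key.
H(K): sum = 14+100+202+65+206 = 587 → 02 4b.
Zero-pad H(K) = 02 4b to 3 bytes: K' = 02 4b 00.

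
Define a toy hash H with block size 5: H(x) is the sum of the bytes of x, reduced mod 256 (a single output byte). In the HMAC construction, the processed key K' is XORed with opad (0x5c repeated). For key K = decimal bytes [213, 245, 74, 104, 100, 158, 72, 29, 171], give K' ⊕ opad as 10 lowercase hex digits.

d25c5c5c5c

Key decimal bytes [213, 245, 74, 104, 100, 158, 72, 29, 171] = d5 f5 4a 68 64 9e 48 1d ab is 9 bytes > B = 5, so hash it first: H(key) = 8e, then zero-pad to 5 bytes: K' = 8e 00 00 00 00.
XOR each byte with 0x5c: 8e⊕5c=d2, 00⊕5c=5c, 00⊕5c=5c, 00⊕5c=5c, 00⊕5c=5c.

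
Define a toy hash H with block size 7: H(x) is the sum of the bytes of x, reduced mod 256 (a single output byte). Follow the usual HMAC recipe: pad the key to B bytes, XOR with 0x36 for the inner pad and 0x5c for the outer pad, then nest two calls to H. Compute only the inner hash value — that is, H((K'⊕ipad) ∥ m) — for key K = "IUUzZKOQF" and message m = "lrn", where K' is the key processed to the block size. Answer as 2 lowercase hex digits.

5e

Key "IUUzZKOQF" = 49 55 55 7a 5a 4b 4f 51 46 is 9 bytes > B = 7, so hash it first: H(key) = f8, then zero-pad to 7 bytes: K' = f8 00 00 00 00 00 00.
K' ⊕ ipad = ce 36 36 36 36 36 36.
Inner input = ce 36 36 36 36 36 36 ∥ 6c 72 6e.
Inner hash: sum = 206+54+54+54+54+54+54+108+114+110 = 862; mod 256 = 94 → 5e.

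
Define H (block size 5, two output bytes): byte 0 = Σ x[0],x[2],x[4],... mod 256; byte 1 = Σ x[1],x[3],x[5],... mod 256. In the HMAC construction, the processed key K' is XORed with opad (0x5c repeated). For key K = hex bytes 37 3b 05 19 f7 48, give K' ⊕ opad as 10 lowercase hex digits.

Key hex bytes 37 3b 05 19 f7 48 is 6 bytes > B = 5, so hash it first: H(key) = 33 9c, then zero-pad to 5 bytes: K' = 33 9c 00 00 00.
XOR each byte with 0x5c: 33⊕5c=6f, 9c⊕5c=c0, 00⊕5c=5c, 00⊕5c=5c, 00⊕5c=5c.

6fc05c5c5c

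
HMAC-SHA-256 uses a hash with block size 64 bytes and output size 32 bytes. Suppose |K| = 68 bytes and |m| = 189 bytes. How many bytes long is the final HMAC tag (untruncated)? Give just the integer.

The tag is one SHA-256 digest: 32 bytes.

32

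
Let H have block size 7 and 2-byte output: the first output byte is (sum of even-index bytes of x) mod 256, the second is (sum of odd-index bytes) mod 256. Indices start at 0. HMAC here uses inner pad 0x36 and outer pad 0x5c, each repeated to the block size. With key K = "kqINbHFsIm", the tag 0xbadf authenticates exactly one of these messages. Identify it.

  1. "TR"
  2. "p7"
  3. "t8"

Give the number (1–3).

Key "kqINbHFsIm" = 6b 71 49 4e 62 48 46 73 49 6d is 10 bytes > B = 7, so hash it first: H(key) = a5 e7, then zero-pad to 7 bytes: K' = a5 e7 00 00 00 00 00.
K' ⊕ ipad = 93 d1 36 36 36 36 36; K' ⊕ opad = f9 bb 5c 5c 5c 5c 5c.
m1: inner = H(93 d1 36 36 36 36 36 54 52) = 87 91; tag = H(f9 bb 5c 5c 5c 5c 5c 87 91) = 9efa
m2: inner = H(93 d1 36 36 36 36 36 70 37) = 6c ad; tag = H(f9 bb 5c 5c 5c 5c 5c 6c ad) = badf ← matches
m3: inner = H(93 d1 36 36 36 36 36 74 38) = 6d b1; tag = H(f9 bb 5c 5c 5c 5c 5c 6d b1) = bee0

2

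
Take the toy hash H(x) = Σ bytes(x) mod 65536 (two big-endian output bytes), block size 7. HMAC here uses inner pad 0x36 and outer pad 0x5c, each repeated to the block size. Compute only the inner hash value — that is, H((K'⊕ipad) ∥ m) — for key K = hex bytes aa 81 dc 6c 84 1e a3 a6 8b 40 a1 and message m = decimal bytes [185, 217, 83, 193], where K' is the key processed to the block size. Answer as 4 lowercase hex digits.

04e3

Key hex bytes aa 81 dc 6c 84 1e a3 a6 8b 40 a1 is 11 bytes > B = 7, so hash it first: H(key) = 05 ca, then zero-pad to 7 bytes: K' = 05 ca 00 00 00 00 00.
K' ⊕ ipad = 33 fc 36 36 36 36 36.
Inner input = 33 fc 36 36 36 36 36 ∥ b9 d9 53 c1.
Inner hash: sum = 51+252+54+54+54+54+54+185+217+83+193 = 1251 → 04 e3.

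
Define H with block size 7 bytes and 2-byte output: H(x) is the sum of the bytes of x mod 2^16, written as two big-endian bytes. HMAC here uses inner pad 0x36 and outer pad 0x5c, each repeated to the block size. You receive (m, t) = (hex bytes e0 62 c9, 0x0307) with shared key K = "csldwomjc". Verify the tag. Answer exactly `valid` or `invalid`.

Key "csldwomjc" = 63 73 6c 64 77 6f 6d 6a 63 is 9 bytes > B = 7, so hash it first: H(key) = 03 c6, then zero-pad to 7 bytes: K' = 03 c6 00 00 00 00 00.
K' ⊕ ipad = 35 f0 36 36 36 36 36; K' ⊕ opad = 5f 9a 5c 5c 5c 5c 5c.
Inner hash: sum = 53+240+54+54+54+54+54+224+98+201 = 1086 → 04 3e.
Outer hash (recomputed tag): sum = 95+154+92+92+92+92+92+4+62 = 775 → 03 07.
Recomputed tag = 0307; claimed = 0307 → match.

valid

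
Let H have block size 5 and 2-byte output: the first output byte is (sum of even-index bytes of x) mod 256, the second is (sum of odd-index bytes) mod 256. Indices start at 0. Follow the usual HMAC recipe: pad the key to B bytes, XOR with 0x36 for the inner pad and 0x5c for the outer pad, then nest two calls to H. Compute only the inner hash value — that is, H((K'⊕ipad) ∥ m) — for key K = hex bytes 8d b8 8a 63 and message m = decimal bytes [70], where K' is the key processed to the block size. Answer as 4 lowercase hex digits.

ad29

Key hex bytes 8d b8 8a 63 is 4 bytes ≤ B = 5; zero-pad to 5 bytes: K' = 8d b8 8a 63 00.
K' ⊕ ipad = bb 8e bc 55 36.
Inner input = bb 8e bc 55 36 ∥ 46.
Inner hash: even-index sum = 429 mod 256 = 173; odd-index sum = 297 mod 256 = 41 → ad 29.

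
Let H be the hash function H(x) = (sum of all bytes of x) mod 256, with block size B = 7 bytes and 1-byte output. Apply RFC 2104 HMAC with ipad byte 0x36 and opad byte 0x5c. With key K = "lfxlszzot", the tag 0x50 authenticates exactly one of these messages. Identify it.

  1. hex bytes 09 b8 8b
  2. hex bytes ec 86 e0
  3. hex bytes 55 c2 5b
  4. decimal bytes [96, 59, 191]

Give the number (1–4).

Key "lfxlszzot" = 6c 66 78 6c 73 7a 7a 6f 74 is 9 bytes > B = 7, so hash it first: H(key) = 00, then zero-pad to 7 bytes: K' = 00 00 00 00 00 00 00.
K' ⊕ ipad = 36 36 36 36 36 36 36; K' ⊕ opad = 5c 5c 5c 5c 5c 5c 5c.
m1: inner = H(36 36 36 36 36 36 36 09 b8 8b) = c6; tag = H(5c 5c 5c 5c 5c 5c 5c c6) = 4a
m2: inner = H(36 36 36 36 36 36 36 ec 86 e0) = cc; tag = H(5c 5c 5c 5c 5c 5c 5c cc) = 50 ← matches
m3: inner = H(36 36 36 36 36 36 36 55 c2 5b) = ec; tag = H(5c 5c 5c 5c 5c 5c 5c ec) = 70
m4: inner = H(36 36 36 36 36 36 36 60 3b bf) = d4; tag = H(5c 5c 5c 5c 5c 5c 5c d4) = 58

2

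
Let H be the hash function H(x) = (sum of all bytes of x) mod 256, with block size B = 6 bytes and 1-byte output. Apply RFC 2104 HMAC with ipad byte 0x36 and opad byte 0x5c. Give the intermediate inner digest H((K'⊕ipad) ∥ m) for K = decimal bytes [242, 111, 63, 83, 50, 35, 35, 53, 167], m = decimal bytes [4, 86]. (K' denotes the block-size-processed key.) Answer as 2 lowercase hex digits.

d9

Key decimal bytes [242, 111, 63, 83, 50, 35, 35, 53, 167] = f2 6f 3f 53 32 23 23 35 a7 is 9 bytes > B = 6, so hash it first: H(key) = 47, then zero-pad to 6 bytes: K' = 47 00 00 00 00 00.
K' ⊕ ipad = 71 36 36 36 36 36.
Inner input = 71 36 36 36 36 36 ∥ 04 56.
Inner hash: sum = 113+54+54+54+54+54+4+86 = 473; mod 256 = 217 → d9.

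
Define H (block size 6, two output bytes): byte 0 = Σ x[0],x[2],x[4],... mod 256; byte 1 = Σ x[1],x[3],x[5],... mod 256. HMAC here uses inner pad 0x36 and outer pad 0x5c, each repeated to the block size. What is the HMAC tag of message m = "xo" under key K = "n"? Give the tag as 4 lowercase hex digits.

Key "n" = 6e is 1 byte ≤ B = 6; zero-pad to 6 bytes: K' = 6e 00 00 00 00 00.
K' ⊕ ipad = 58 36 36 36 36 36.  K' ⊕ opad = 32 5c 5c 5c 5c 5c.
Inner input = (K'⊕ipad) ∥ m = 58 36 36 36 36 36 ∥ 78 6f.
Inner hash: even-index sum = 316 mod 256 = 60; odd-index sum = 273 mod 256 = 17 → 3c 11.
Outer input = (K'⊕opad) ∥ inner = 32 5c 5c 5c 5c 5c ∥ 3c 11.
Outer hash (tag): even-index sum = 294 mod 256 = 38; odd-index sum = 293 mod 256 = 37 → 26 25.

2625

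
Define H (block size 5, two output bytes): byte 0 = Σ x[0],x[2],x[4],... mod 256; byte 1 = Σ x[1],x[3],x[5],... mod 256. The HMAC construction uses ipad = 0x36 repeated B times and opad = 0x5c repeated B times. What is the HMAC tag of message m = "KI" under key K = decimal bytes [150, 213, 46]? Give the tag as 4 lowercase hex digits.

fc1c

Key decimal bytes [150, 213, 46] = 96 d5 2e is 3 bytes ≤ B = 5; zero-pad to 5 bytes: K' = 96 d5 2e 00 00.
K' ⊕ ipad = a0 e3 18 36 36.  K' ⊕ opad = ca 89 72 5c 5c.
Inner input = (K'⊕ipad) ∥ m = a0 e3 18 36 36 ∥ 4b 49.
Inner hash: even-index sum = 311 mod 256 = 55; odd-index sum = 356 mod 256 = 100 → 37 64.
Outer input = (K'⊕opad) ∥ inner = ca 89 72 5c 5c ∥ 37 64.
Outer hash (tag): even-index sum = 508 mod 256 = 252; odd-index sum = 284 mod 256 = 28 → fc 1c.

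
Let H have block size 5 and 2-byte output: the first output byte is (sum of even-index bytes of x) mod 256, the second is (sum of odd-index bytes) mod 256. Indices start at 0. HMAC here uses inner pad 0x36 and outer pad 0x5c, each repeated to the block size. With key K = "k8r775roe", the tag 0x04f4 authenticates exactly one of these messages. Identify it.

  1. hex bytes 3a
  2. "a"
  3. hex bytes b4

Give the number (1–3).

Key "k8r775roe" = 6b 38 72 37 37 35 72 6f 65 is 9 bytes > B = 5, so hash it first: H(key) = eb 13, then zero-pad to 5 bytes: K' = eb 13 00 00 00.
K' ⊕ ipad = dd 25 36 36 36; K' ⊕ opad = b7 4f 5c 5c 5c.
m1: inner = H(dd 25 36 36 36 3a) = 49 95; tag = H(b7 4f 5c 5c 5c 49 95) = 04f4 ← matches
m2: inner = H(dd 25 36 36 36 61) = 49 bc; tag = H(b7 4f 5c 5c 5c 49 bc) = 2bf4
m3: inner = H(dd 25 36 36 36 b4) = 49 0f; tag = H(b7 4f 5c 5c 5c 49 0f) = 7ef4

1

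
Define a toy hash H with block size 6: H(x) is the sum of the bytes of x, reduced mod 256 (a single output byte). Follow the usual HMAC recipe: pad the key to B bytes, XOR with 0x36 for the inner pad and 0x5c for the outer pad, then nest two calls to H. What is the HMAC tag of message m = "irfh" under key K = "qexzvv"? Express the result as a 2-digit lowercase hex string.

61

Key "qexzvv" = 71 65 78 7a 76 76 is exactly B = 6 bytes: K' = 71 65 78 7a 76 76.
K' ⊕ ipad = 47 53 4e 4c 40 40.  K' ⊕ opad = 2d 39 24 26 2a 2a.
Inner input = (K'⊕ipad) ∥ m = 47 53 4e 4c 40 40 ∥ 69 72 66 68.
Inner hash: sum = 71+83+78+76+64+64+105+114+102+104 = 861; mod 256 = 93 → 5d.
Outer input = (K'⊕opad) ∥ inner = 2d 39 24 26 2a 2a ∥ 5d.
Outer hash (tag): sum = 45+57+36+38+42+42+93 = 353; mod 256 = 97 → 61.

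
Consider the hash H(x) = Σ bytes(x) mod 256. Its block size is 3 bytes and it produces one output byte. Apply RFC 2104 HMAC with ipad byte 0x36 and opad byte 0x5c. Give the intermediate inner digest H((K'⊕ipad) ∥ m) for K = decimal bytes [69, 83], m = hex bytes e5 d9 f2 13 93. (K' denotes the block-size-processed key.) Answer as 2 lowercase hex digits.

Key decimal bytes [69, 83] = 45 53 is 2 bytes ≤ B = 3; zero-pad to 3 bytes: K' = 45 53 00.
K' ⊕ ipad = 73 65 36.
Inner input = 73 65 36 ∥ e5 d9 f2 13 93.
Inner hash: sum = 115+101+54+229+217+242+19+147 = 1124; mod 256 = 100 → 64.

64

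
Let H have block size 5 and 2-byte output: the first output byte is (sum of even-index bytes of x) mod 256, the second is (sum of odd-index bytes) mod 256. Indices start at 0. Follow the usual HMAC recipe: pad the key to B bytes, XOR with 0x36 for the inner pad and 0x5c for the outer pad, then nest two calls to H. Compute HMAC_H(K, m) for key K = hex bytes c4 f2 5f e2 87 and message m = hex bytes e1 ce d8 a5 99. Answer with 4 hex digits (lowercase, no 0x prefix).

60eb

Key hex bytes c4 f2 5f e2 87 is exactly B = 5 bytes: K' = c4 f2 5f e2 87.
K' ⊕ ipad = f2 c4 69 d4 b1.  K' ⊕ opad = 98 ae 03 be db.
Inner input = (K'⊕ipad) ∥ m = f2 c4 69 d4 b1 ∥ e1 ce d8 a5 99.
Inner hash: even-index sum = 895 mod 256 = 127; odd-index sum = 1002 mod 256 = 234 → 7f ea.
Outer input = (K'⊕opad) ∥ inner = 98 ae 03 be db ∥ 7f ea.
Outer hash (tag): even-index sum = 608 mod 256 = 96; odd-index sum = 491 mod 256 = 235 → 60 eb.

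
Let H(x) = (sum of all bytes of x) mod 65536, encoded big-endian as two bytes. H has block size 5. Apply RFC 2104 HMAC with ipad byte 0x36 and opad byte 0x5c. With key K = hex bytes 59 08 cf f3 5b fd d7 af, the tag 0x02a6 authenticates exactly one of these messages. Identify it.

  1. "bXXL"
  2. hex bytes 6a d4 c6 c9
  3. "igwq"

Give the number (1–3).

2

Key hex bytes 59 08 cf f3 5b fd d7 af is 8 bytes > B = 5, so hash it first: H(key) = 05 01, then zero-pad to 5 bytes: K' = 05 01 00 00 00.
K' ⊕ ipad = 33 37 36 36 36; K' ⊕ opad = 59 5d 5c 5c 5c.
m1: inner = H(33 37 36 36 36 62 58 58 4c) = 02 6a; tag = H(59 5d 5c 5c 5c 02 6a) = 0236
m2: inner = H(33 37 36 36 36 6a d4 c6 c9) = 03 d9; tag = H(59 5d 5c 5c 5c 03 d9) = 02a6 ← matches
m3: inner = H(33 37 36 36 36 69 67 77 71) = 02 c4; tag = H(59 5d 5c 5c 5c 02 c4) = 0290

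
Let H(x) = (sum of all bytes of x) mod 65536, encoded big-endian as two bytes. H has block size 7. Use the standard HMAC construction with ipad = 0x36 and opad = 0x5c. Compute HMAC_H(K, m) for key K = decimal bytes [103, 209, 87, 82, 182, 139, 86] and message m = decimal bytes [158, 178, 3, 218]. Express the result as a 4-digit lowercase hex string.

Key decimal bytes [103, 209, 87, 82, 182, 139, 86] = 67 d1 57 52 b6 8b 56 is exactly B = 7 bytes: K' = 67 d1 57 52 b6 8b 56.
K' ⊕ ipad = 51 e7 61 64 80 bd 60.  K' ⊕ opad = 3b 8d 0b 0e ea d7 0a.
Inner input = (K'⊕ipad) ∥ m = 51 e7 61 64 80 bd 60 ∥ 9e b2 03 da.
Inner hash: sum = 81+231+97+100+128+189+96+158+178+3+218 = 1479 → 05 c7.
Outer input = (K'⊕opad) ∥ inner = 3b 8d 0b 0e ea d7 0a ∥ 05 c7.
Outer hash (tag): sum = 59+141+11+14+234+215+10+5+199 = 888 → 03 78.

0378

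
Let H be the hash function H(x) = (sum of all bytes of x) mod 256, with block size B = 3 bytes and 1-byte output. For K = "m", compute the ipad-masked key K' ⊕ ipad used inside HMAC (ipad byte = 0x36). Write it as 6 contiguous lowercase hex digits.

5b3636

Key "m" = 6d is 1 byte ≤ B = 3; zero-pad to 3 bytes: K' = 6d 00 00.
XOR each byte with 0x36: 6d⊕36=5b, 00⊕36=36, 00⊕36=36.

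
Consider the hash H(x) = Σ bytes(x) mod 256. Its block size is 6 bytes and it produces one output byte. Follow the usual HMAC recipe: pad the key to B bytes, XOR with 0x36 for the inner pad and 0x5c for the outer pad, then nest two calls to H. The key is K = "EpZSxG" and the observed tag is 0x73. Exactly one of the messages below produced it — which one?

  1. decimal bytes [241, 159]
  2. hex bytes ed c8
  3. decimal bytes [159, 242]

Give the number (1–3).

3

Key "EpZSxG" = 45 70 5a 53 78 47 is exactly B = 6 bytes: K' = 45 70 5a 53 78 47.
K' ⊕ ipad = 73 46 6c 65 4e 71; K' ⊕ opad = 19 2c 06 0f 24 1b.
m1: inner = H(73 46 6c 65 4e 71 f1 9f) = d9; tag = H(19 2c 06 0f 24 1b d9) = 72
m2: inner = H(73 46 6c 65 4e 71 ed c8) = fe; tag = H(19 2c 06 0f 24 1b fe) = 97
m3: inner = H(73 46 6c 65 4e 71 9f f2) = da; tag = H(19 2c 06 0f 24 1b da) = 73 ← matches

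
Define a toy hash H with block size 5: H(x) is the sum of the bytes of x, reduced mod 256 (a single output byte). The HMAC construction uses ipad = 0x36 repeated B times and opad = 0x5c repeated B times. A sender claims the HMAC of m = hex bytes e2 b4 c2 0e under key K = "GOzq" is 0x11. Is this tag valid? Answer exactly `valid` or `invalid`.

Key "GOzq" = 47 4f 7a 71 is 4 bytes ≤ B = 5; zero-pad to 5 bytes: K' = 47 4f 7a 71 00.
K' ⊕ ipad = 71 79 4c 47 36; K' ⊕ opad = 1b 13 26 2d 5c.
Inner hash: sum = 113+121+76+71+54+226+180+194+14 = 1049; mod 256 = 25 → 19.
Outer hash (recomputed tag): sum = 27+19+38+45+92+25 = 246 → f6.
Recomputed tag = f6; claimed = 11 → mismatch.

invalid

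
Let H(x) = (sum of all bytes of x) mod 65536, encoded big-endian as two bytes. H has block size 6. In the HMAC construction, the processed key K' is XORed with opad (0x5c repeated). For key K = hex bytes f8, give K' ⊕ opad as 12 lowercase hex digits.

Key hex bytes f8 is 1 byte ≤ B = 6; zero-pad to 6 bytes: K' = f8 00 00 00 00 00.
XOR each byte with 0x5c: f8⊕5c=a4, 00⊕5c=5c, 00⊕5c=5c, 00⊕5c=5c, 00⊕5c=5c, 00⊕5c=5c.

a45c5c5c5c5c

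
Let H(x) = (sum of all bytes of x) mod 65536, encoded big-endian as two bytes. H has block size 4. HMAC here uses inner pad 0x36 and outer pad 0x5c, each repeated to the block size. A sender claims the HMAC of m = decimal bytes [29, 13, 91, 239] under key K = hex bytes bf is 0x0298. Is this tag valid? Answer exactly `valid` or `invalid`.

Key hex bytes bf is 1 byte ≤ B = 4; zero-pad to 4 bytes: K' = bf 00 00 00.
K' ⊕ ipad = 89 36 36 36; K' ⊕ opad = e3 5c 5c 5c.
Inner hash: sum = 137+54+54+54+29+13+91+239 = 671 → 02 9f.
Outer hash (recomputed tag): sum = 227+92+92+92+2+159 = 664 → 02 98.
Recomputed tag = 0298; claimed = 0298 → match.

valid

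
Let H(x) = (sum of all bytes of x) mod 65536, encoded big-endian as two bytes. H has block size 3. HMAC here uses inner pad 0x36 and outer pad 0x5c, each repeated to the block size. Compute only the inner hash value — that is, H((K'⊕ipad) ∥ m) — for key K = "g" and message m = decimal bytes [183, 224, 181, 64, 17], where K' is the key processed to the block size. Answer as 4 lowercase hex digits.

035a

Key "g" = 67 is 1 byte ≤ B = 3; zero-pad to 3 bytes: K' = 67 00 00.
K' ⊕ ipad = 51 36 36.
Inner input = 51 36 36 ∥ b7 e0 b5 40 11.
Inner hash: sum = 81+54+54+183+224+181+64+17 = 858 → 03 5a.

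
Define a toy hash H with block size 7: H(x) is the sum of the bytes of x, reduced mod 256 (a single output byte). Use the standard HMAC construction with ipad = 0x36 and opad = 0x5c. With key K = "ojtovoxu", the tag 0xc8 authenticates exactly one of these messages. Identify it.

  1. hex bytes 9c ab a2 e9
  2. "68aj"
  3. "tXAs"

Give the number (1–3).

Key "ojtovoxu" = 6f 6a 74 6f 76 6f 78 75 is 8 bytes > B = 7, so hash it first: H(key) = 8e, then zero-pad to 7 bytes: K' = 8e 00 00 00 00 00 00.
K' ⊕ ipad = b8 36 36 36 36 36 36; K' ⊕ opad = d2 5c 5c 5c 5c 5c 5c.
m1: inner = H(b8 36 36 36 36 36 36 9c ab a2 e9) = ce; tag = H(d2 5c 5c 5c 5c 5c 5c ce) = c8 ← matches
m2: inner = H(b8 36 36 36 36 36 36 36 38 61 6a) = 35; tag = H(d2 5c 5c 5c 5c 5c 5c 35) = 2f
m3: inner = H(b8 36 36 36 36 36 36 74 58 41 73) = 7c; tag = H(d2 5c 5c 5c 5c 5c 5c 7c) = 76

1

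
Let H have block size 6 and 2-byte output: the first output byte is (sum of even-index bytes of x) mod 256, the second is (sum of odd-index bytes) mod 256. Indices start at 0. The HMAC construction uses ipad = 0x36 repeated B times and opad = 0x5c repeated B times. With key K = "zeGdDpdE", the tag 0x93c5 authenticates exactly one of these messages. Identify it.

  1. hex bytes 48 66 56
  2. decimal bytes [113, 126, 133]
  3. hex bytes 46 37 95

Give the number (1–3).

Key "zeGdDpdE" = 7a 65 47 64 44 70 64 45 is 8 bytes > B = 6, so hash it first: H(key) = 69 7e, then zero-pad to 6 bytes: K' = 69 7e 00 00 00 00.
K' ⊕ ipad = 5f 48 36 36 36 36; K' ⊕ opad = 35 22 5c 5c 5c 5c.
m1: inner = H(5f 48 36 36 36 36 48 66 56) = 69 1a; tag = H(35 22 5c 5c 5c 5c 69 1a) = 56f4
m2: inner = H(5f 48 36 36 36 36 71 7e 85) = c1 32; tag = H(35 22 5c 5c 5c 5c c1 32) = ae0c
m3: inner = H(5f 48 36 36 36 36 46 37 95) = a6 eb; tag = H(35 22 5c 5c 5c 5c a6 eb) = 93c5 ← matches

3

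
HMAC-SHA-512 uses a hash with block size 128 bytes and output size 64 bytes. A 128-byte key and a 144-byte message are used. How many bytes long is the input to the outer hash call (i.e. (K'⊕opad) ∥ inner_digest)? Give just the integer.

Key is 128 ≤ 128 bytes, zero-padded: |K'| = 128.
Outer input = (K'⊕opad) ∥ H(inner) → 128 + 64 = 192 bytes.

192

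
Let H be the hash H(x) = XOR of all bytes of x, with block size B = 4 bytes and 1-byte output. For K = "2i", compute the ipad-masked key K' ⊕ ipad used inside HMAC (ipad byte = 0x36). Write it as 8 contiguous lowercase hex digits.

Key "2i" = 32 69 is 2 bytes ≤ B = 4; zero-pad to 4 bytes: K' = 32 69 00 00.
XOR each byte with 0x36: 32⊕36=04, 69⊕36=5f, 00⊕36=36, 00⊕36=36.

045f3636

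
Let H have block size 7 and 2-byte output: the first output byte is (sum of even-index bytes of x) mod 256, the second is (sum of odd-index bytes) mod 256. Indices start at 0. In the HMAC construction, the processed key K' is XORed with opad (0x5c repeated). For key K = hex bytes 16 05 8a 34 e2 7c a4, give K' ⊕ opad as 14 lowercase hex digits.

Key hex bytes 16 05 8a 34 e2 7c a4 is exactly B = 7 bytes: K' = 16 05 8a 34 e2 7c a4.
XOR each byte with 0x5c: 16⊕5c=4a, 05⊕5c=59, 8a⊕5c=d6, 34⊕5c=68, e2⊕5c=be, 7c⊕5c=20, a4⊕5c=f8.

4a59d668be20f8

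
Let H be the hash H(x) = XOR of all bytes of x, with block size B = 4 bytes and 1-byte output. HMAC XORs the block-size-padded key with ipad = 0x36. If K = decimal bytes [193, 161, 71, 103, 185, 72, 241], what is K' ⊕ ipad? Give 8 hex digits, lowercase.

76363636

Key decimal bytes [193, 161, 71, 103, 185, 72, 241] = c1 a1 47 67 b9 48 f1 is 7 bytes > B = 4, so hash it first: H(key) = 40, then zero-pad to 4 bytes: K' = 40 00 00 00.
XOR each byte with 0x36: 40⊕36=76, 00⊕36=36, 00⊕36=36, 00⊕36=36.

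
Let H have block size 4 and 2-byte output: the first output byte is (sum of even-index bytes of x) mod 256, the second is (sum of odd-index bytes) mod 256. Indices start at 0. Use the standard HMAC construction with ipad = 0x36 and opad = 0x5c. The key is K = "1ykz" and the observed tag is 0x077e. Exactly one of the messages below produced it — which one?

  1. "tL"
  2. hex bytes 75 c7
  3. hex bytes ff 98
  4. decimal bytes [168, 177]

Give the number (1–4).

3

Key "1ykz" = 31 79 6b 7a is exactly B = 4 bytes: K' = 31 79 6b 7a.
K' ⊕ ipad = 07 4f 5d 4c; K' ⊕ opad = 6d 25 37 26.
m1: inner = H(07 4f 5d 4c 74 4c) = d8 e7; tag = H(6d 25 37 26 d8 e7) = 7c32
m2: inner = H(07 4f 5d 4c 75 c7) = d9 62; tag = H(6d 25 37 26 d9 62) = 7dad
m3: inner = H(07 4f 5d 4c ff 98) = 63 33; tag = H(6d 25 37 26 63 33) = 077e ← matches
m4: inner = H(07 4f 5d 4c a8 b1) = 0c 4c; tag = H(6d 25 37 26 0c 4c) = b097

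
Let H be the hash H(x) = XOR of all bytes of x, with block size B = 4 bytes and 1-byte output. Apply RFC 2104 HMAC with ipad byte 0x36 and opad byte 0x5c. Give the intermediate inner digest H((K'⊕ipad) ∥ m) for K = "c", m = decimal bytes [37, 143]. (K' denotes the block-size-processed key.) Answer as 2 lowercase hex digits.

c9

Key "c" = 63 is 1 byte ≤ B = 4; zero-pad to 4 bytes: K' = 63 00 00 00.
K' ⊕ ipad = 55 36 36 36.
Inner input = 55 36 36 36 ∥ 25 8f.
Inner hash: XOR 55⊕36⊕36⊕36⊕25⊕8f = c9.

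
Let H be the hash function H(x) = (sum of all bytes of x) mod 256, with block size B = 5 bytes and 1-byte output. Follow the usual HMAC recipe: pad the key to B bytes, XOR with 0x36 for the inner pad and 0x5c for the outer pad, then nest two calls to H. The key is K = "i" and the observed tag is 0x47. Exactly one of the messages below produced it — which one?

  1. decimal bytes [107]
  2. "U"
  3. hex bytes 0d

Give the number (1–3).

Key "i" = 69 is 1 byte ≤ B = 5; zero-pad to 5 bytes: K' = 69 00 00 00 00.
K' ⊕ ipad = 5f 36 36 36 36; K' ⊕ opad = 35 5c 5c 5c 5c.
m1: inner = H(5f 36 36 36 36 6b) = a2; tag = H(35 5c 5c 5c 5c a2) = 47 ← matches
m2: inner = H(5f 36 36 36 36 55) = 8c; tag = H(35 5c 5c 5c 5c 8c) = 31
m3: inner = H(5f 36 36 36 36 0d) = 44; tag = H(35 5c 5c 5c 5c 44) = e9

1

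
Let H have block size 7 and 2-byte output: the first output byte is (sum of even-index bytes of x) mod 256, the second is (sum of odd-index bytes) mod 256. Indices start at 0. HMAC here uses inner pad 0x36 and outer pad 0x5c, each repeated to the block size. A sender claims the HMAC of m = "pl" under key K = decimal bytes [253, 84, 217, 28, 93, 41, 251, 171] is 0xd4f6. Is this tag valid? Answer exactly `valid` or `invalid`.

Key decimal bytes [253, 84, 217, 28, 93, 41, 251, 171] = fd 54 d9 1c 5d 29 fb ab is 8 bytes > B = 7, so hash it first: H(key) = 2e 44, then zero-pad to 7 bytes: K' = 2e 44 00 00 00 00 00.
K' ⊕ ipad = 18 72 36 36 36 36 36; K' ⊕ opad = 72 18 5c 5c 5c 5c 5c.
Inner hash: even-index sum = 294 mod 256 = 38; odd-index sum = 334 mod 256 = 78 → 26 4e.
Outer hash (recomputed tag): even-index sum = 468 mod 256 = 212; odd-index sum = 246 mod 256 = 246 → d4 f6.
Recomputed tag = d4f6; claimed = d4f6 → match.

valid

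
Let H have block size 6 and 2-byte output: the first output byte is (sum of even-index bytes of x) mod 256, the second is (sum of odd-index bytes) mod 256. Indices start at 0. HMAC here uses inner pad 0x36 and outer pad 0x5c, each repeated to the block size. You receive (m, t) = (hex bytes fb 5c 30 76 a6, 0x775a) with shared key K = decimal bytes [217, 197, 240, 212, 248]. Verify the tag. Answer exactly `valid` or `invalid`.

invalid

Key decimal bytes [217, 197, 240, 212, 248] = d9 c5 f0 d4 f8 is 5 bytes ≤ B = 6; zero-pad to 6 bytes: K' = d9 c5 f0 d4 f8 00.
K' ⊕ ipad = ef f3 c6 e2 ce 36; K' ⊕ opad = 85 99 ac 88 a4 5c.
Inner hash: even-index sum = 1108 mod 256 = 84; odd-index sum = 733 mod 256 = 221 → 54 dd.
Outer hash (recomputed tag): even-index sum = 553 mod 256 = 41; odd-index sum = 602 mod 256 = 90 → 29 5a.
Recomputed tag = 295a; claimed = 775a → mismatch.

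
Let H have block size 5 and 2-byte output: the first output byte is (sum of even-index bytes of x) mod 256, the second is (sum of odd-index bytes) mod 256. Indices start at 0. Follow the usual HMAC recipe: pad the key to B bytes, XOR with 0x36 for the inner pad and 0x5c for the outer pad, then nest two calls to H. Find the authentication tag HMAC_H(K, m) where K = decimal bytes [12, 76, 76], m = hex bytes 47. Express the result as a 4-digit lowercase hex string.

Key decimal bytes [12, 76, 76] = 0c 4c 4c is 3 bytes ≤ B = 5; zero-pad to 5 bytes: K' = 0c 4c 4c 00 00.
K' ⊕ ipad = 3a 7a 7a 36 36.  K' ⊕ opad = 50 10 10 5c 5c.
Inner input = (K'⊕ipad) ∥ m = 3a 7a 7a 36 36 ∥ 47.
Inner hash: even-index sum = 234 mod 256 = 234; odd-index sum = 247 mod 256 = 247 → ea f7.
Outer input = (K'⊕opad) ∥ inner = 50 10 10 5c 5c ∥ ea f7.
Outer hash (tag): even-index sum = 435 mod 256 = 179; odd-index sum = 342 mod 256 = 86 → b3 56.

b356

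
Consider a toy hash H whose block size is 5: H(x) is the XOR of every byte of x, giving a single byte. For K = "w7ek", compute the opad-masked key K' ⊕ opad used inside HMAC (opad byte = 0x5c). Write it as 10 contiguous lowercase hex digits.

2b6b39375c

Key "w7ek" = 77 37 65 6b is 4 bytes ≤ B = 5; zero-pad to 5 bytes: K' = 77 37 65 6b 00.
XOR each byte with 0x5c: 77⊕5c=2b, 37⊕5c=6b, 65⊕5c=39, 6b⊕5c=37, 00⊕5c=5c.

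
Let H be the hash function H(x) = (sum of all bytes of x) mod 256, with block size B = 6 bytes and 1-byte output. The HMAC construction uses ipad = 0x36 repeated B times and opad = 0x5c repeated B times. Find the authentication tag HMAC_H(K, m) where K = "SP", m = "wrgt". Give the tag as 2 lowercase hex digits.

Key "SP" = 53 50 is 2 bytes ≤ B = 6; zero-pad to 6 bytes: K' = 53 50 00 00 00 00.
K' ⊕ ipad = 65 66 36 36 36 36.  K' ⊕ opad = 0f 0c 5c 5c 5c 5c.
Inner input = (K'⊕ipad) ∥ m = 65 66 36 36 36 36 ∥ 77 72 67 74.
Inner hash: sum = 101+102+54+54+54+54+119+114+103+116 = 871; mod 256 = 103 → 67.
Outer input = (K'⊕opad) ∥ inner = 0f 0c 5c 5c 5c 5c ∥ 67.
Outer hash (tag): sum = 15+12+92+92+92+92+103 = 498; mod 256 = 242 → f2.

f2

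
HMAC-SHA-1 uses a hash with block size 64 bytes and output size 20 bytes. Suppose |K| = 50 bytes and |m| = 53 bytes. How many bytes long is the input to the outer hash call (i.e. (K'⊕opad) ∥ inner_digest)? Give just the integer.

Key is 50 ≤ 64 bytes, zero-padded: |K'| = 64.
Outer input = (K'⊕opad) ∥ H(inner) → 64 + 20 = 84 bytes.

84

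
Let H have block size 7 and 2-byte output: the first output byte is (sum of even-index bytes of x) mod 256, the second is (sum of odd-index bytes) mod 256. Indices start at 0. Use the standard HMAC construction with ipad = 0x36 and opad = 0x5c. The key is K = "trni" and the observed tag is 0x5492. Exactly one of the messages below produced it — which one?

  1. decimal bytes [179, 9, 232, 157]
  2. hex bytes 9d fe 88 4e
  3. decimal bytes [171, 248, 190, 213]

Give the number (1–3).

3

Key "trni" = 74 72 6e 69 is 4 bytes ≤ B = 7; zero-pad to 7 bytes: K' = 74 72 6e 69 00 00 00.
K' ⊕ ipad = 42 44 58 5f 36 36 36; K' ⊕ opad = 28 2e 32 35 5c 5c 5c.
m1: inner = H(42 44 58 5f 36 36 36 b3 09 e8 9d) = ac 74; tag = H(28 2e 32 35 5c 5c 5c ac 74) = 866b
m2: inner = H(42 44 58 5f 36 36 36 9d fe 88 4e) = 52 fe; tag = H(28 2e 32 35 5c 5c 5c 52 fe) = 1011
m3: inner = H(42 44 58 5f 36 36 36 ab f8 be d5) = d3 42; tag = H(28 2e 32 35 5c 5c 5c d3 42) = 5492 ← matches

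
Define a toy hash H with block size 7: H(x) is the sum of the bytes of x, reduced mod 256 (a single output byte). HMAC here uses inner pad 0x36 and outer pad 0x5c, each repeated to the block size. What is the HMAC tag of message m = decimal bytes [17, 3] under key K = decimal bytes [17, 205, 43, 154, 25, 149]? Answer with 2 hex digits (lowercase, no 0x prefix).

Key decimal bytes [17, 205, 43, 154, 25, 149] = 11 cd 2b 9a 19 95 is 6 bytes ≤ B = 7; zero-pad to 7 bytes: K' = 11 cd 2b 9a 19 95 00.
K' ⊕ ipad = 27 fb 1d ac 2f a3 36.  K' ⊕ opad = 4d 91 77 c6 45 c9 5c.
Inner input = (K'⊕ipad) ∥ m = 27 fb 1d ac 2f a3 36 ∥ 11 03.
Inner hash: sum = 39+251+29+172+47+163+54+17+3 = 775; mod 256 = 7 → 07.
Outer input = (K'⊕opad) ∥ inner = 4d 91 77 c6 45 c9 5c ∥ 07.
Outer hash (tag): sum = 77+145+119+198+69+201+92+7 = 908; mod 256 = 140 → 8c.

8c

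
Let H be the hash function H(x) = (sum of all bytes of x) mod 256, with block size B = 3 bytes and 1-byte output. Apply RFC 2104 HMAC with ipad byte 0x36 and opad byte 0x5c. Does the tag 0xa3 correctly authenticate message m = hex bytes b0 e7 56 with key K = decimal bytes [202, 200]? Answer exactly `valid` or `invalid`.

Key decimal bytes [202, 200] = ca c8 is 2 bytes ≤ B = 3; zero-pad to 3 bytes: K' = ca c8 00.
K' ⊕ ipad = fc fe 36; K' ⊕ opad = 96 94 5c.
Inner hash: sum = 252+254+54+176+231+86 = 1053; mod 256 = 29 → 1d.
Outer hash (recomputed tag): sum = 150+148+92+29 = 419; mod 256 = 163 → a3.
Recomputed tag = a3; claimed = a3 → match.

valid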